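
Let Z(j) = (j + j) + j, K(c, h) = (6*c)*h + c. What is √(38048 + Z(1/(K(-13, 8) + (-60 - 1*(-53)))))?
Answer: √3944968349/322 ≈ 195.06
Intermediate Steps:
K(c, h) = c + 6*c*h (K(c, h) = 6*c*h + c = c + 6*c*h)
Z(j) = 3*j (Z(j) = 2*j + j = 3*j)
√(38048 + Z(1/(K(-13, 8) + (-60 - 1*(-53))))) = √(38048 + 3/(-13*(1 + 6*8) + (-60 - 1*(-53)))) = √(38048 + 3/(-13*(1 + 48) + (-60 + 53))) = √(38048 + 3/(-13*49 - 7)) = √(38048 + 3/(-637 - 7)) = √(38048 + 3/(-644)) = √(38048 + 3*(-1/644)) = √(38048 - 3/644) = √(24502909/644) = √3944968349/322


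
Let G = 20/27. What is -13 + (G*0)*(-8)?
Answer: -13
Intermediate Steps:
G = 20/27 (G = 20*(1/27) = 20/27 ≈ 0.74074)
-13 + (G*0)*(-8) = -13 + ((20/27)*0)*(-8) = -13 + 0*(-8) = -13 + 0 = -13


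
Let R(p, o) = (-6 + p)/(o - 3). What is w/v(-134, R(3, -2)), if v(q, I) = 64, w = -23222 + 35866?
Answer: 3161/16 ≈ 197.56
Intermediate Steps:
w = 12644
R(p, o) = (-6 + p)/(-3 + o)
w/v(-134, R(3, -2)) = 12644/64 = 12644*(1/64) = 3161/16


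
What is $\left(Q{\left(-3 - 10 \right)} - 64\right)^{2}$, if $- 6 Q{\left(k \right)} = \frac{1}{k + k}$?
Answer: $\frac{99660289}{24336} \approx 4095.2$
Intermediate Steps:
$Q{\left(k \right)} = - \frac{1}{12 k}$ ($Q{\left(k \right)} = - \frac{1}{6 \left(k + k\right)} = - \frac{1}{6 \cdot 2 k} = - \frac{\frac{1}{2} \frac{1}{k}}{6} = - \frac{1}{12 k}$)
$\left(Q{\left(-3 - 10 \right)} - 64\right)^{2} = \left(- \frac{1}{12 \left(-3 - 10\right)} - 64\right)^{2} = \left(- \frac{1}{12 \left(-13\right)} - 64\right)^{2} = \left(\left(- \frac{1}{12}\right) \left(- \frac{1}{13}\right) - 64\right)^{2} = \left(\frac{1}{156} - 64\right)^{2} = \left(- \frac{9983}{156}\right)^{2} = \frac{99660289}{24336}$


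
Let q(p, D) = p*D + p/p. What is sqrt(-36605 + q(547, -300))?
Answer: 448*I ≈ 448.0*I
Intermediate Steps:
q(p, D) = 1 + D*p (q(p, D) = D*p + 1 = 1 + D*p)
sqrt(-36605 + q(547, -300)) = sqrt(-36605 + (1 - 300*547)) = sqrt(-36605 + (1 - 164100)) = sqrt(-36605 - 164099) = sqrt(-200704) = 448*I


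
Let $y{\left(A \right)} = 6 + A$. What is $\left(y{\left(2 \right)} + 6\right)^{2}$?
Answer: $196$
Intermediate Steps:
$\left(y{\left(2 \right)} + 6\right)^{2} = \left(\left(6 + 2\right) + 6\right)^{2} = \left(8 + 6\right)^{2} = 14^{2} = 196$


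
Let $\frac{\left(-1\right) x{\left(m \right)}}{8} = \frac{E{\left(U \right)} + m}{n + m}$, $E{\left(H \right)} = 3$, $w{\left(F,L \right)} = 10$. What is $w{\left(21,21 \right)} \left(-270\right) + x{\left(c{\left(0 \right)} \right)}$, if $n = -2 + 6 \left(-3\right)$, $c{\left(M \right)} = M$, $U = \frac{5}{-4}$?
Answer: $- \frac{13494}{5} \approx -2698.8$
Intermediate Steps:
$U = - \frac{5}{4}$ ($U = 5 \left(- \frac{1}{4}\right) = - \frac{5}{4} \approx -1.25$)
$n = -20$ ($n = -2 - 18 = -20$)
$x{\left(m \right)} = - \frac{8 \left(3 + m\right)}{-20 + m}$ ($x{\left(m \right)} = - 8 \frac{3 + m}{-20 + m} = - \frac{8 \left(3 + m\right)}{-20 + m}$)
$w{\left(21,21 \right)} \left(-270\right) + x{\left(c{\left(0 \right)} \right)} = 10 \left(-270\right) + \frac{8 \left(-3 - 0\right)}{-20 + 0} = -2700 + \frac{8 \left(-3 + 0\right)}{-20} = -2700 + 8 \left(- \frac{1}{20}\right) \left(-3\right) = -2700 + \frac{6}{5} = - \frac{13494}{5}$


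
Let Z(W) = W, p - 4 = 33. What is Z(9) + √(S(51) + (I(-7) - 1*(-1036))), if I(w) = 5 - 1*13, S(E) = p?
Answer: 9 + √1065 ≈ 41.634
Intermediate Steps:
p = 37 (p = 4 + 33 = 37)
S(E) = 37
I(w) = -8 (I(w) = 5 - 13 = -8)
Z(9) + √(S(51) + (I(-7) - 1*(-1036))) = 9 + √(37 + (-8 - 1*(-1036))) = 9 + √(37 + (-8 + 1036)) = 9 + √(37 + 1028) = 9 + √1065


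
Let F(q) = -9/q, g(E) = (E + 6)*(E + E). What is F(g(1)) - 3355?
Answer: -46979/14 ≈ -3355.6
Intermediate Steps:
g(E) = 2*E*(6 + E) (g(E) = (6 + E)*(2*E) = 2*E*(6 + E))
F(g(1)) - 3355 = -9*1/(2*(6 + 1)) - 3355 = -9/(2*1*7) - 3355 = -9/14 - 3355 = -46979/14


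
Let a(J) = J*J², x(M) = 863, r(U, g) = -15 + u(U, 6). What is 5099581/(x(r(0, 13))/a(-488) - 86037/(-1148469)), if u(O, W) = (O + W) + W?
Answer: 1906536048532242944/28004863281 ≈ 6.8079e+7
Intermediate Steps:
u(O, W) = O + 2*W
r(U, g) = -3 + U (r(U, g) = -15 + (U + 2*6) = -15 + (U + 12) = -15 + (12 + U) = -3 + U)
a(J) = J³
5099581/(x(r(0, 13))/a(-488) - 86037/(-1148469)) = 5099581/(863/((-488)³) - 86037/(-1148469)) = 5099581/(863/(-116214272) - 86037*(-1/1148469)) = 5099581/(863*(-1/116214272) + 241/3217) = 5099581/(-863/116214272 + 241/3217) = 5099581/(28004863281/373861313024) = 5099581*(373861313024/28004863281) = 1906536048532242944/28004863281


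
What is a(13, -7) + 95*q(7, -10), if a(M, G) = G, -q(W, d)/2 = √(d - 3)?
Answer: -7 - 190*I*√13 ≈ -7.0 - 685.05*I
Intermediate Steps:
q(W, d) = -2*√(-3 + d) (q(W, d) = -2*√(d - 3) = -2*√(-3 + d))
a(13, -7) + 95*q(7, -10) = -7 + 95*(-2*√(-3 - 10)) = -7 + 95*(-2*I*√13) = -7 - 190*I*√13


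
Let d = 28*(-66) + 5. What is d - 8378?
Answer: -10221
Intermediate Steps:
d = -1843 (d = -1848 + 5 = -1843)
d - 8378 = -1843 - 8378 = -10221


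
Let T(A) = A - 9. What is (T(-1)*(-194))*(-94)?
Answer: -182360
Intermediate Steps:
T(A) = -9 + A
(T(-1)*(-194))*(-94) = ((-9 - 1)*(-194))*(-94) = -10*(-194)*(-94) = 1940*(-94) = -182360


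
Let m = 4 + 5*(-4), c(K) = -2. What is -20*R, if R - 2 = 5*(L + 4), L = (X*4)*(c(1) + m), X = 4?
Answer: 28360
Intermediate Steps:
m = -16 (m = 4 - 20 = -16)
L = -288 (L = (4*4)*(-2 - 16) = 16*(-18) = -288)
R = -1418 (R = 2 + 5*(-288 + 4) = 2 + 5*(-284) = 2 - 1420 = -1418)
-20*R = -20*(-1418) = 28360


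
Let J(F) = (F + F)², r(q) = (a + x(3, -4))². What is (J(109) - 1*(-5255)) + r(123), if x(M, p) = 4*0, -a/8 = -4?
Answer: 53803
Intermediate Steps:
a = 32 (a = -8*(-4) = 32)
x(M, p) = 0
r(q) = 1024 (r(q) = (32 + 0)² = 32² = 1024)
J(F) = 4*F² (J(F) = (2*F)² = 4*F²)
(J(109) - 1*(-5255)) + r(123) = (4*109² - 1*(-5255)) + 1024 = (4*11881 + 5255) + 1024 = (47524 + 5255) + 1024 = 52779 + 1024 = 53803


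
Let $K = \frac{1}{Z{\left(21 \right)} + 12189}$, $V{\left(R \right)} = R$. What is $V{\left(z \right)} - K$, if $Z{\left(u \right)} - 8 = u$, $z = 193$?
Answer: $\frac{2358073}{12218} \approx 193.0$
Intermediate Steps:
$Z{\left(u \right)} = 8 + u$
$K = \frac{1}{12218}$ ($K = \frac{1}{\left(8 + 21\right) + 12189} = \frac{1}{29 + 12189} = \frac{1}{12218} \approx 8.1846 \cdot 10^{-5}$)
$V{\left(z \right)} - K = 193 - \frac{1}{12218} = \frac{2358073}{12218}$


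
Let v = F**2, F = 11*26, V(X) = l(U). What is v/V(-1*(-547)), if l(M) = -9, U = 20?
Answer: -81796/9 ≈ -9088.4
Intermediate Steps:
V(X) = -9
F = 286
v = 81796 (v = 286**2 = 81796)
v/V(-1*(-547)) = 81796/(-9) = 81796*(-1/9) = -81796/9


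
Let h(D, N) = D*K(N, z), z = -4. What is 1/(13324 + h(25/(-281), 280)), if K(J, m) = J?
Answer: 281/3737044 ≈ 7.5193e-5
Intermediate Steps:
h(D, N) = D*N
1/(13324 + h(25/(-281), 280)) = 1/(13324 + (25/(-281))*280) = 1/(13324 + (25*(-1/281))*280) = 1/(13324 - 25/281*280) = 1/(13324 - 7000/281) = 1/(3737044/281) = 281/3737044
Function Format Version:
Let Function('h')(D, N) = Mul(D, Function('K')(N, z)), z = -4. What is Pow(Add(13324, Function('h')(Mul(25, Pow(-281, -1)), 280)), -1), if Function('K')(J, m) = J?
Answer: Rational(281, 3737044) ≈ 7.5193e-5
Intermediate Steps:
Function('h')(D, N) = Mul(D, N)
Pow(Add(13324, Function('h')(Mul(25, Pow(-281, -1)), 280)), -1) = Pow(Add(13324, Mul(Mul(25, Pow(-281, -1)), 280)), -1) = Pow(Add(13324, Mul(Mul(25, Rational(-1, 281)), 280)), -1) = Pow(Add(13324, Mul(Rational(-25, 281), 280)), -1) = Pow(Add(13324, Rational(-7000, 281)), -1) = Pow(Rational(3737044, 281), -1) = Rational(281, 3737044)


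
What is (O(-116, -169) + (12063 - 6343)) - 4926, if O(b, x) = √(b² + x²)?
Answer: 794 + √42017 ≈ 998.98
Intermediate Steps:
(O(-116, -169) + (12063 - 6343)) - 4926 = (√((-116)² + (-169)²) + (12063 - 6343)) - 4926 = (√(13456 + 28561) + 5720) - 4926 = (√42017 + 5720) - 4926 = (5720 + √42017) - 4926 = 794 + √42017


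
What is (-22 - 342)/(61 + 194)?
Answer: -364/255 ≈ -1.4275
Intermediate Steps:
(-22 - 342)/(61 + 194) = -364/255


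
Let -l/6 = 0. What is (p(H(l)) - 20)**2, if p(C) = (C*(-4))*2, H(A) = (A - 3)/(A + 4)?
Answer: 196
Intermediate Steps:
l = 0 (l = -6*0 = 0)
H(A) = (-3 + A)/(4 + A)
p(C) = -8*C (p(C) = -4*C*2 = -8*C)
(p(H(l)) - 20)**2 = (-8*(-3 + 0)/(4 + 0) - 20)**2 = (-8*(-3)/4 - 20)**2 = (-2*(-3) - 20)**2 = (-8*(-3/4) - 20)**2 = (6 - 20)**2 = (-14)**2 = 196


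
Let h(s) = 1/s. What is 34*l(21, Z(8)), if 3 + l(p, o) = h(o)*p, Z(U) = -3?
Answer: -340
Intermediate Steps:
l(p, o) = -3 + p/o
34*l(21, Z(8)) = 34*(-3 + 21/(-3)) = 34*(-3 + 21*(-1/3)) = 34*(-3 - 7) = 34*(-10) = -340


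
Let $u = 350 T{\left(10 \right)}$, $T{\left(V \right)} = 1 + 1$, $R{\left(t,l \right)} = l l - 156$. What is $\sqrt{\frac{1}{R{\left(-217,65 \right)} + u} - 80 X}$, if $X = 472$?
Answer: $\frac{i \sqrt{858789306591}}{4769} \approx 194.32 i$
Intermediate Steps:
$R{\left(t,l \right)} = -156 + l^{2}$ ($R{\left(t,l \right)} = l^{2} - 156 = -156 + l^{2}$)
$T{\left(V \right)} = 2$
$u = 700$ ($u = 350 \cdot 2 = 700$)
$\sqrt{\frac{1}{R{\left(-217,65 \right)} + u} - 80 X} = \sqrt{\frac{1}{\left(-156 + 65^{2}\right) + 700} - 37760} = \sqrt{\frac{1}{\left(-156 + 4225\right) + 700} - 37760} = \sqrt{\frac{1}{4069 + 700} - 37760} = \sqrt{\frac{1}{4769} - 37760} = \sqrt{- \frac{180077439}{4769}} = \frac{i \sqrt{858789306591}}{4769}$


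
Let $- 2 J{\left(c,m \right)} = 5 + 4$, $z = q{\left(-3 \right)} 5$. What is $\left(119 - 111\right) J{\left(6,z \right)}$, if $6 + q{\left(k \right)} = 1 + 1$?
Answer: $-36$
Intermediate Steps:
$q{\left(k \right)} = -4$ ($q{\left(k \right)} = -6 + \left(1 + 1\right) = -6 + 2 = -4$)
$z = -20$ ($z = \left(-4\right) 5 = -20$)
$J{\left(c,m \right)} = - \frac{9}{2}$ ($J{\left(c,m \right)} = - \frac{5 + 4}{2} = \left(- \frac{1}{2}\right) 9 = - \frac{9}{2}$)
$\left(119 - 111\right) J{\left(6,z \right)} = \left(119 - 111\right) \left(- \frac{9}{2}\right) = 8 \left(- \frac{9}{2}\right) = -36$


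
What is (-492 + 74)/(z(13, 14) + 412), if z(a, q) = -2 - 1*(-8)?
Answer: -1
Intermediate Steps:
z(a, q) = 6 (z(a, q) = -2 + 8 = 6)
(-492 + 74)/(z(13, 14) + 412) = (-492 + 74)/(6 + 412) = -418/418 = -418*1/418 = -1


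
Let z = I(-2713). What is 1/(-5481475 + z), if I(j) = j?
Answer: -1/5484188 ≈ -1.8234e-7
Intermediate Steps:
z = -2713
1/(-5481475 + z) = 1/(-5481475 - 2713) = 1/(-5484188) = -1/5484188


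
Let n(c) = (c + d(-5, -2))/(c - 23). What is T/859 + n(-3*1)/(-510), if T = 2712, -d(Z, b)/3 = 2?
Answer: 11984463/3796780 ≈ 3.1565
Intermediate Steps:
d(Z, b) = -6 (d(Z, b) = -3*2 = -6)
n(c) = (-6 + c)/(-23 + c) (n(c) = (c - 6)/(c - 23) = (-6 + c)/(-23 + c))
T/859 + n(-3*1)/(-510) = 2712/859 + ((-6 - 3*1)/(-23 - 3*1))/(-510) = 2712*(1/859) + ((-6 - 3)/(-23 - 3))*(-1/510) = 2712/859 + (-9/(-26))*(-1/510) = 2712/859 - 1/26*(-9)*(-1/510) = 2712/859 + (9/26)*(-1/510) = 2712/859 - 3/4420 = 11984463/3796780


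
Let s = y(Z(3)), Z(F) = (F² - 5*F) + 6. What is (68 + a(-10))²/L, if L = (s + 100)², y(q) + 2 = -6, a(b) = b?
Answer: 841/2116 ≈ 0.39745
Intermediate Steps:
Z(F) = 6 + F² - 5*F
y(q) = -8 (y(q) = -2 - 6 = -8)
s = -8
L = 8464 (L = (-8 + 100)² = 92² = 8464)
(68 + a(-10))²/L = (68 - 10)²/8464 = 58²*(1/8464) = 3364*(1/8464) = 841/2116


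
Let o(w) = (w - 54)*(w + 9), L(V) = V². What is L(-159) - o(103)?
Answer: 19793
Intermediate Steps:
o(w) = (-54 + w)*(9 + w)
L(-159) - o(103) = (-159)² - (-486 + 103² - 45*103) = 25281 - (-486 + 10609 - 4635) = 25281 - 1*5488 = 25281 - 5488 = 19793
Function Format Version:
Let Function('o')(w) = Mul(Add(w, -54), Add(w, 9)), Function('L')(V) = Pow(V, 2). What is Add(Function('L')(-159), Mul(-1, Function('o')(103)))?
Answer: 19793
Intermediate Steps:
Function('o')(w) = Mul(Add(-54, w), Add(9, w))
Add(Function('L')(-159), Mul(-1, Function('o')(103))) = Add(Pow(-159, 2), Mul(-1, Add(-486, Pow(103, 2), Mul(-45, 103)))) = Add(25281, Mul(-1, Add(-486, 10609, -4635))) = Add(25281, Mul(-1, 5488)) = Add(25281, -5488) = 19793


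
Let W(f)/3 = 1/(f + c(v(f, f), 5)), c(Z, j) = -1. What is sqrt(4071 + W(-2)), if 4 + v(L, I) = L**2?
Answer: sqrt(4070) ≈ 63.797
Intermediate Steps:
v(L, I) = -4 + L**2
W(f) = 3/(-1 + f) (W(f) = 3/(f - 1) = 3/(-1 + f))
sqrt(4071 + W(-2)) = sqrt(4071 + 3/(-1 - 2)) = sqrt(4071 + 3/(-3)) = sqrt(4071 + 3*(-1/3)) = sqrt(4071 - 1) = sqrt(4070)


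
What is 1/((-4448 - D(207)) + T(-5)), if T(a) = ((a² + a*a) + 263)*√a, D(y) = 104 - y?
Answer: -869/3873774 - 313*I*√5/19368870 ≈ -0.00022433 - 3.6135e-5*I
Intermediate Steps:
T(a) = √a*(263 + 2*a²) (T(a) = ((a² + a²) + 263)*√a = (2*a² + 263)*√a = (263 + 2*a²)*√a = √a*(263 + 2*a²))
1/((-4448 - D(207)) + T(-5)) = 1/((-4448 - (104 - 1*207)) + √(-5)*(263 + 2*(-5)²)) = 1/((-4448 - (104 - 207)) + (I*√5)*(263 + 2*25)) = 1/((-4448 - 1*(-103)) + (I*√5)*(263 + 50)) = 1/((-4448 + 103) + (I*√5)*313) = 1/(-4345 + 313*I*√5)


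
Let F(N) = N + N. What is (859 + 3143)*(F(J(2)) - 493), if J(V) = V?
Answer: -1956978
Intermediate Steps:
F(N) = 2*N
(859 + 3143)*(F(J(2)) - 493) = (859 + 3143)*(2*2 - 493) = 4002*(4 - 493) = 4002*(-489) = -1956978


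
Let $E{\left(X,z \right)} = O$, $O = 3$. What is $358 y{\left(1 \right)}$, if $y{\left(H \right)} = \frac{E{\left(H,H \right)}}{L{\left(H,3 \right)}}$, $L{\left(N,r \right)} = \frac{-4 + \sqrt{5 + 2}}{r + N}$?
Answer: $- \frac{5728}{3} - \frac{1432 \sqrt{7}}{3} \approx -3172.2$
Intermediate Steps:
$E{\left(X,z \right)} = 3$
$L{\left(N,r \right)} = \frac{-4 + \sqrt{7}}{N + r}$
$y{\left(H \right)} = \frac{3 \left(3 + H\right)}{-4 + \sqrt{7}}$ ($y{\left(H \right)} = \frac{3}{\frac{1}{H + 3} \left(-4 + \sqrt{7}\right)} = \frac{3}{\frac{1}{3 + H} \left(-4 + \sqrt{7}\right)} = 3 \frac{3 + H}{-4 + \sqrt{7}} = \frac{3 \left(3 + H\right)}{-4 + \sqrt{7}}$)
$358 y{\left(1 \right)} = 358 \left(- \frac{3 \left(3 + 1\right)}{4 - \sqrt{7}}\right) = 358 \left(\left(-3\right) \frac{1}{4 - \sqrt{7}} \cdot 4\right) = 358 \left(- \frac{12}{4 - \sqrt{7}}\right) = - \frac{4296}{4 - \sqrt{7}}$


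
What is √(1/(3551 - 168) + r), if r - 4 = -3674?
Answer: I*√42002005247/3383 ≈ 60.581*I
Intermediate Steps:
r = -3670 (r = 4 - 3674 = -3670)
√(1/(3551 - 168) + r) = √(1/(3551 - 168) - 3670) = √(1/3383 - 3670) = √(-12415609/3383) = I*√42002005247/3383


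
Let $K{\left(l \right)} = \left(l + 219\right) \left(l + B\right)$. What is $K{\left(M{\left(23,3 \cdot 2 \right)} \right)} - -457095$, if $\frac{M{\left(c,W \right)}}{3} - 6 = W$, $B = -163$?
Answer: $424710$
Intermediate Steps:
$M{\left(c,W \right)} = 18 + 3 W$
$K{\left(l \right)} = \left(-163 + l\right) \left(219 + l\right)$ ($K{\left(l \right)} = \left(l + 219\right) \left(l - 163\right) = \left(219 + l\right) \left(-163 + l\right) = \left(-163 + l\right) \left(219 + l\right)$)
$K{\left(M{\left(23,3 \cdot 2 \right)} \right)} - -457095 = \left(-35697 + \left(18 + 3 \cdot 3 \cdot 2\right)^{2} + 56 \left(18 + 3 \cdot 3 \cdot 2\right)\right) - -457095 = \left(-35697 + \left(18 + 3 \cdot 6\right)^{2} + 56 \left(18 + 3 \cdot 6\right)\right) + 457095 = \left(-35697 + \left(18 + 18\right)^{2} + 56 \left(18 + 18\right)\right) + 457095 = \left(-35697 + 36^{2} + 56 \cdot 36\right) + 457095 = \left(-35697 + 1296 + 2016\right) + 457095 = -32385 + 457095 = 424710$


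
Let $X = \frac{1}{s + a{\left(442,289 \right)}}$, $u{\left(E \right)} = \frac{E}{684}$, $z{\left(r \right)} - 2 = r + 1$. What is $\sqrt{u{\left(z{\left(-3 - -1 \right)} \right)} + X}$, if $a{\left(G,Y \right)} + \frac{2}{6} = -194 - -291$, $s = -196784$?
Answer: $\frac{\sqrt{1648071193945}}{33633534} \approx 0.038169$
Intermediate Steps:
$z{\left(r \right)} = 3 + r$ ($z{\left(r \right)} = 2 + \left(r + 1\right) = 2 + \left(1 + r\right) = 3 + r$)
$a{\left(G,Y \right)} = \frac{290}{3}$ ($a{\left(G,Y \right)} = - \frac{1}{3} - -97 = - \frac{1}{3} + \left(-194 + 291\right) = - \frac{1}{3} + 97 = \frac{290}{3}$)
$u{\left(E \right)} = \frac{E}{684}$ ($u{\left(E \right)} = E \frac{1}{684} = \frac{E}{684}$)
$X = - \frac{3}{590062}$ ($X = \frac{1}{-196784 + \frac{290}{3}} = \frac{1}{- \frac{590062}{3}} = - \frac{3}{590062} \approx -5.0842 \cdot 10^{-6}$)
$\sqrt{u{\left(z{\left(-3 - -1 \right)} \right)} + X} = \sqrt{\frac{3 - 2}{684} - \frac{3}{590062}} = \sqrt{\frac{1}{684} \cdot 1 - \frac{3}{590062}} = \sqrt{\frac{1}{684} - \frac{3}{590062}} = \sqrt{\frac{294005}{201801204}} = \frac{\sqrt{1648071193945}}{33633534}$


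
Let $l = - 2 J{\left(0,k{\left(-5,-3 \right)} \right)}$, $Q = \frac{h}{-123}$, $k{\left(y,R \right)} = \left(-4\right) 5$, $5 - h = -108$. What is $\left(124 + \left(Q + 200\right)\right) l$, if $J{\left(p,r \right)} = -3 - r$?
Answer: $- \frac{1351126}{123} \approx -10985.0$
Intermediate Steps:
$h = 113$ ($h = 5 - -108 = 5 + 108 = 113$)
$k{\left(y,R \right)} = -20$
$Q = - \frac{113}{123}$ ($Q = \frac{113}{-123} = 113 \left(- \frac{1}{123}\right) = - \frac{113}{123} \approx -0.9187$)
$l = -34$ ($l = - 2 \left(-3 - -20\right) = - 2 \left(-3 + 20\right) = \left(-2\right) 17 = -34$)
$\left(124 + \left(Q + 200\right)\right) l = \left(124 + \left(- \frac{113}{123} + 200\right)\right) \left(-34\right) = \left(124 + \frac{24487}{123}\right) \left(-34\right) = \frac{39739}{123} \left(-34\right) = - \frac{1351126}{123}$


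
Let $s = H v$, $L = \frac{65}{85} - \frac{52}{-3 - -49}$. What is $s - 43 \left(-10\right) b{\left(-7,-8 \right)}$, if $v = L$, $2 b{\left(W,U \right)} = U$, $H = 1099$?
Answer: $- \frac{829677}{391} \approx -2121.9$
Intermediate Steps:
$b{\left(W,U \right)} = \frac{U}{2}$
$L = - \frac{143}{391}$ ($L = 65 \cdot \frac{1}{85} - \frac{52}{-3 + 49} = \frac{13}{17} - \frac{52}{46} = \frac{13}{17} - \frac{26}{23} = - \frac{143}{391} \approx -0.36573$)
$v = - \frac{143}{391} \approx -0.36573$
$s = - \frac{157157}{391}$ ($s = 1099 \left(- \frac{143}{391}\right) = - \frac{157157}{391} \approx -401.94$)
$s - 43 \left(-10\right) b{\left(-7,-8 \right)} = - \frac{157157}{391} - 43 \left(-10\right) \frac{1}{2} \left(-8\right) = - \frac{157157}{391} - \left(-430\right) \left(-4\right) = - \frac{157157}{391} - 1720 = - \frac{829677}{391}$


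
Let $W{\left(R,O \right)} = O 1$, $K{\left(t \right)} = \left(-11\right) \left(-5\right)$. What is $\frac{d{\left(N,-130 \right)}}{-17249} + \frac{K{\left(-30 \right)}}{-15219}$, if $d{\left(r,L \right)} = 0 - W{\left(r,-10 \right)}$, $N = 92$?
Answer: $- \frac{1100885}{262512531} \approx -0.0041936$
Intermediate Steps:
$K{\left(t \right)} = 55$
$W{\left(R,O \right)} = O$
$d{\left(r,L \right)} = 10$ ($d{\left(r,L \right)} = 0 - -10 = 0 + 10 = 10$)
$\frac{d{\left(N,-130 \right)}}{-17249} + \frac{K{\left(-30 \right)}}{-15219} = \frac{10}{-17249} + \frac{55}{-15219} = 10 \left(- \frac{1}{17249}\right) + 55 \left(- \frac{1}{15219}\right) = - \frac{10}{17249} - \frac{55}{15219} = - \frac{1100885}{262512531}$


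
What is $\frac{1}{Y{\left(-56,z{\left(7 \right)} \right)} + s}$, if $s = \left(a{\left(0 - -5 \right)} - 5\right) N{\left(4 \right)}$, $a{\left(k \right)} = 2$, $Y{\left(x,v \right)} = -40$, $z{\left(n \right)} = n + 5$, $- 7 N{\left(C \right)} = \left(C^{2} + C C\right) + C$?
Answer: $- \frac{7}{172} \approx -0.040698$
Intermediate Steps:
$N{\left(C \right)} = - \frac{2 C^{2}}{7} - \frac{C}{7}$ ($N{\left(C \right)} = - \frac{\left(C^{2} + C C\right) + C}{7} = - \frac{\left(C^{2} + C^{2}\right) + C}{7} = - \frac{2 C^{2} + C}{7} = - \frac{C + 2 C^{2}}{7} = - \frac{2 C^{2}}{7} - \frac{C}{7}$)
$z{\left(n \right)} = 5 + n$
$s = \frac{108}{7}$ ($s = \left(2 - 5\right) \left(\left(- \frac{1}{7}\right) 4 \left(1 + 2 \cdot 4\right)\right) = - 3 \left(\left(- \frac{1}{7}\right) 4 \left(1 + 8\right)\right) = - 3 \left(\left(- \frac{1}{7}\right) 4 \cdot 9\right) = \left(-3\right) \left(- \frac{36}{7}\right) = \frac{108}{7} \approx 15.429$)
$\frac{1}{Y{\left(-56,z{\left(7 \right)} \right)} + s} = \frac{1}{-40 + \frac{108}{7}} = \frac{1}{- \frac{172}{7}} = - \frac{7}{172}$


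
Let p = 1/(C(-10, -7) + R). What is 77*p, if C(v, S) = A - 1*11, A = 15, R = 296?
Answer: 77/300 ≈ 0.25667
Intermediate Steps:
C(v, S) = 4 (C(v, S) = 15 - 1*11 = 15 - 11 = 4)
p = 1/300 (p = 1/(4 + 296) = 1/300 ≈ 0.0033333)
77*p = 77*(1/300) = 77/300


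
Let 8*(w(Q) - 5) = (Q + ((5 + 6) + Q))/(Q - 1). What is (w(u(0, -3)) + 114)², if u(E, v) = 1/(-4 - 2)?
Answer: 680625/49 ≈ 13890.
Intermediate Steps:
u(E, v) = -⅙ (u(E, v) = 1/(-6) = -⅙)
w(Q) = 5 + (11 + 2*Q)/(8*(-1 + Q)) (w(Q) = 5 + ((Q + ((5 + 6) + Q))/(Q - 1))/8 = 5 + ((Q + (11 + Q))/(-1 + Q))/8 = 5 + ((11 + 2*Q)/(-1 + Q))/8 = 5 + (11 + 2*Q)/(8*(-1 + Q)))
(w(u(0, -3)) + 114)² = ((-29 + 42*(-⅙))/(8*(-1 - ⅙)) + 114)² = ((-29 - 7)/(8*(-7/6)) + 114)² = ((⅛)*(-6/7)*(-36) + 114)² = (27/7 + 114)² = (825/7)² = 680625/49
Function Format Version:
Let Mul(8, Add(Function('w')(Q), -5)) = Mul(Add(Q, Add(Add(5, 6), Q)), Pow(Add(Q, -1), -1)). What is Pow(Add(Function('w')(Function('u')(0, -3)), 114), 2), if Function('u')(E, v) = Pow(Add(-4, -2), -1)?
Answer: Rational(680625, 49) ≈ 13890.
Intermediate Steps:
Function('u')(E, v) = Rational(-1, 6) (Function('u')(E, v) = Pow(-6, -1) = Rational(-1, 6))
Function('w')(Q) = Add(5, Mul(Rational(1, 8), Pow(Add(-1, Q), -1), Add(11, Mul(2, Q)))) (Function('w')(Q) = Add(5, Mul(Rational(1, 8), Mul(Add(Q, Add(Add(5, 6), Q)), Pow(Add(Q, -1), -1)))) = Add(5, Mul(Rational(1, 8), Mul(Add(Q, Add(11, Q)), Pow(Add(-1, Q), -1)))) = Add(5, Mul(Rational(1, 8), Mul(Add(11, Mul(2, Q)), Pow(Add(-1, Q), -1)))) = Add(5, Mul(Rational(1, 8), Mul(Pow(Add(-1, Q), -1), Add(11, Mul(2, Q))))) = Add(5, Mul(Rational(1, 8), Pow(Add(-1, Q), -1), Add(11, Mul(2, Q)))))
Pow(Add(Function('w')(Function('u')(0, -3)), 114), 2) = Pow(Add(Mul(Rational(1, 8), Pow(Add(-1, Rational(-1, 6)), -1), Add(-29, Mul(42, Rational(-1, 6)))), 114), 2) = Pow(Add(Mul(Rational(1, 8), Pow(Rational(-7, 6), -1), Add(-29, -7)), 114), 2) = Pow(Add(Mul(Rational(1, 8), Rational(-6, 7), -36), 114), 2) = Pow(Add(Rational(27, 7), 114), 2) = Pow(Rational(825, 7), 2) = Rational(680625, 49)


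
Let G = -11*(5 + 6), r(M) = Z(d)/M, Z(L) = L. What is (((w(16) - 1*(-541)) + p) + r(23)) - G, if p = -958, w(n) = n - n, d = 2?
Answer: -6806/23 ≈ -295.91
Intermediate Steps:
w(n) = 0
r(M) = 2/M
G = -121 (G = -11*11 = -121)
(((w(16) - 1*(-541)) + p) + r(23)) - G = (((0 - 1*(-541)) - 958) + 2/23) - 1*(-121) = (((0 + 541) - 958) + 2*(1/23)) + 121 = ((541 - 958) + 2/23) + 121 = (-417 + 2/23) + 121 = -9589/23 + 121 = -6806/23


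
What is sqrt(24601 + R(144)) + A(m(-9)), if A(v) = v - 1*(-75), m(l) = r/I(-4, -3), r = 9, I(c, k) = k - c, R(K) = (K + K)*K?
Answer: 84 + sqrt(66073) ≈ 341.05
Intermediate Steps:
R(K) = 2*K**2 (R(K) = (2*K)*K = 2*K**2)
m(l) = 9 (m(l) = 9/(-3 - 1*(-4)) = 9/(-3 + 4) = 9/1 = 9*1 = 9)
A(v) = 75 + v (A(v) = v + 75 = 75 + v)
sqrt(24601 + R(144)) + A(m(-9)) = sqrt(24601 + 2*144**2) + (75 + 9) = sqrt(24601 + 2*20736) + 84 = sqrt(24601 + 41472) + 84 = sqrt(66073) + 84 = 84 + sqrt(66073)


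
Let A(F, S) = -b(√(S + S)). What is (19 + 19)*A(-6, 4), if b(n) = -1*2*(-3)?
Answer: -228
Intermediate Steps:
b(n) = 6 (b(n) = -2*(-3) = 6)
A(F, S) = -6 (A(F, S) = -1*6 = -6)
(19 + 19)*A(-6, 4) = (19 + 19)*(-6) = 38*(-6) = -228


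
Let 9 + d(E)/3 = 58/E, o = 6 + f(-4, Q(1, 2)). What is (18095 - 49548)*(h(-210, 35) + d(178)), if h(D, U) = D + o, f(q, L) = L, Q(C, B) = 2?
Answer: 638307182/89 ≈ 7.1720e+6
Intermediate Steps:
o = 8 (o = 6 + 2 = 8)
d(E) = -27 + 174/E (d(E) = -27 + 3*(58/E) = -27 + 174/E)
h(D, U) = 8 + D (h(D, U) = D + 8 = 8 + D)
(18095 - 49548)*(h(-210, 35) + d(178)) = (18095 - 49548)*((8 - 210) + (-27 + 174/178)) = -31453*(-202 + (-27 + 174*(1/178))) = -31453*(-202 + (-27 + 87/89)) = -31453*(-202 - 2316/89) = -31453*(-20294/89) = 638307182/89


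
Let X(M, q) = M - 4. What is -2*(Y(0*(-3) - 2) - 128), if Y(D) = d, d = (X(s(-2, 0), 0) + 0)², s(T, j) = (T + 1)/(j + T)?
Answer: 463/2 ≈ 231.50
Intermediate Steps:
s(T, j) = (1 + T)/(T + j)
X(M, q) = -4 + M
d = 49/4 (d = ((-4 + (1 - 2)/(-2 + 0)) + 0)² = ((-4 - 1/(-2)) + 0)² = ((-4 - ½*(-1)) + 0)² = ((-4 + ½) + 0)² = (-7/2 + 0)² = (-7/2)² = 49/4 ≈ 12.250)
Y(D) = 49/4
-2*(Y(0*(-3) - 2) - 128) = -2*(49/4 - 128) = -2*(-463/4) = 463/2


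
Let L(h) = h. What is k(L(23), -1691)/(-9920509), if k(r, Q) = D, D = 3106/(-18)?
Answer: 1553/89284581 ≈ 1.7394e-5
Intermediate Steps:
D = -1553/9 (D = 3106*(-1/18) = -1553/9 ≈ -172.56)
k(r, Q) = -1553/9
k(L(23), -1691)/(-9920509) = -1553/9/(-9920509) = -1553/9*(-1/9920509) = 1553/89284581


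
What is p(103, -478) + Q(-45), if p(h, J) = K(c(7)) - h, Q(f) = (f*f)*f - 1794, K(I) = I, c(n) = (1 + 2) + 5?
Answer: -93014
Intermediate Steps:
c(n) = 8 (c(n) = 3 + 5 = 8)
Q(f) = -1794 + f³ (Q(f) = f²*f - 1794 = f³ - 1794 = -1794 + f³)
p(h, J) = 8 - h
p(103, -478) + Q(-45) = (8 - 1*103) + (-1794 + (-45)³) = (8 - 103) + (-1794 - 91125) = -95 - 92919 = -93014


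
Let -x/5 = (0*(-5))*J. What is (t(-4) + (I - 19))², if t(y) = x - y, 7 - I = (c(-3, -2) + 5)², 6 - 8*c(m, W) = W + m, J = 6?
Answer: 9690769/4096 ≈ 2365.9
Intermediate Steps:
c(m, W) = ¾ - W/8 - m/8 (c(m, W) = ¾ - (W + m)/8 = ¾ + (-W/8 - m/8) = ¾ - W/8 - m/8)
I = -2153/64 (I = 7 - ((¾ - ⅛*(-2) - ⅛*(-3)) + 5)² = 7 - ((¾ + ¼ + 3/8) + 5)² = 7 - (11/8 + 5)² = 7 - (51/8)² = 7 - 1*2601/64 = 7 - 2601/64 = -2153/64 ≈ -33.641)
x = 0 (x = -5*0*(-5)*6 = -0*6 = -5*0 = 0)
t(y) = -y (t(y) = 0 - y = -y)
(t(-4) + (I - 19))² = (-1*(-4) + (-2153/64 - 19))² = (4 - 3369/64)² = (-3113/64)² = 9690769/4096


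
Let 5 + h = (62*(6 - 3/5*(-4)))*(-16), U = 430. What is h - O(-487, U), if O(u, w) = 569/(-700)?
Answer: -5835891/700 ≈ -8337.0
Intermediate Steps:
O(u, w) = -569/700 (O(u, w) = 569*(-1/700) = -569/700)
h = -41689/5 (h = -5 + (62*(6 - 3/5*(-4)))*(-16) = -5 + (62*(6 - 3*⅕*(-4)))*(-16) = -5 + (62*(6 - ⅗*(-4)))*(-16) = -5 + (62*(6 + 12/5))*(-16) = -5 + (62*(42/5))*(-16) = -5 + (2604/5)*(-16) = -5 - 41664/5 = -41689/5 ≈ -8337.8)
h - O(-487, U) = -41689/5 - 1*(-569/700) = -41689/5 + 569/700 = -5835891/700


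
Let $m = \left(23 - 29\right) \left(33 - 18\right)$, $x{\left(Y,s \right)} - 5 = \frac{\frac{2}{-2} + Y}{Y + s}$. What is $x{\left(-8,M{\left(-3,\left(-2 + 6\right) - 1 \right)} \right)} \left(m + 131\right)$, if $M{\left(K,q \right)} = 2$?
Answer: $\frac{533}{2} \approx 266.5$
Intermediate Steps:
$x{\left(Y,s \right)} = 5 + \frac{-1 + Y}{Y + s}$ ($x{\left(Y,s \right)} = 5 + \frac{\frac{2}{-2} + Y}{Y + s} = 5 + \frac{2 \left(- \frac{1}{2}\right) + Y}{Y + s} = 5 + \frac{-1 + Y}{Y + s}$)
$m = -90$ ($m = \left(-6\right) 15 = -90$)
$x{\left(-8,M{\left(-3,\left(-2 + 6\right) - 1 \right)} \right)} \left(m + 131\right) = \frac{-1 + 5 \cdot 2 + 6 \left(-8\right)}{-8 + 2} \left(-90 + 131\right) = \frac{-1 + 10 - 48}{-6} \cdot 41 = \left(- \frac{1}{6}\right) \left(-39\right) 41 = \frac{13}{2} \cdot 41 = \frac{533}{2}$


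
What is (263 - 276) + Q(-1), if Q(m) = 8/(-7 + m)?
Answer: -14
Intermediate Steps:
(263 - 276) + Q(-1) = (263 - 276) + 8/(-7 - 1) = -13 + 8/(-8) = -13 + 8*(-⅛) = -13 - 1 = -14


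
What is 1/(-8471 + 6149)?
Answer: -1/2322 ≈ -0.00043066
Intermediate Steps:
1/(-8471 + 6149) = 1/(-2322) = -1/2322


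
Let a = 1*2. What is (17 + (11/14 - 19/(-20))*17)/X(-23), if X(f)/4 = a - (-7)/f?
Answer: 149753/21840 ≈ 6.8568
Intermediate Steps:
a = 2
X(f) = 8 + 28/f (X(f) = 4*(2 - (-7)/f) = 4*(2 + 7/f) = 8 + 28/f)
(17 + (11/14 - 19/(-20))*17)/X(-23) = (17 + (11/14 - 19/(-20))*17)/(8 + 28/(-23)) = (17 + (11*(1/14) - 19*(-1/20))*17)/(8 + 28*(-1/23)) = (17 + (11/14 + 19/20)*17)/(8 - 28/23) = (17 + (243/140)*17)/(156/23) = (17 + 4131/140)*(23/156) = (6511/140)*(23/156) = 149753/21840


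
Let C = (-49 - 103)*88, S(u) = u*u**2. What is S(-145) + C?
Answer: -3062001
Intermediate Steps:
S(u) = u**3
C = -13376 (C = -152*88 = -13376)
S(-145) + C = (-145)**3 - 13376 = -3048625 - 13376 = -3062001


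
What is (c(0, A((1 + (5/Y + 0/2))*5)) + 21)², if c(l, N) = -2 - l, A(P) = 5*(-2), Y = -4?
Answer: 361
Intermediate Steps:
A(P) = -10
(c(0, A((1 + (5/Y + 0/2))*5)) + 21)² = ((-2 - 1*0) + 21)² = ((-2 + 0) + 21)² = (-2 + 21)² = 19² = 361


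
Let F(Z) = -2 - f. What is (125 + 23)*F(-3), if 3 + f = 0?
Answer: 148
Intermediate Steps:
f = -3 (f = -3 + 0 = -3)
F(Z) = 1 (F(Z) = -2 - 1*(-3) = -2 + 3 = 1)
(125 + 23)*F(-3) = (125 + 23)*1 = 148*1 = 148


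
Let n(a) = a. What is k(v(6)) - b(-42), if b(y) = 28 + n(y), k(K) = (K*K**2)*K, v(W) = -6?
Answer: 1310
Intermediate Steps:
k(K) = K**4 (k(K) = K**3*K = K**4)
b(y) = 28 + y
k(v(6)) - b(-42) = (-6)**4 - (28 - 42) = 1296 - 1*(-14) = 1296 + 14 = 1310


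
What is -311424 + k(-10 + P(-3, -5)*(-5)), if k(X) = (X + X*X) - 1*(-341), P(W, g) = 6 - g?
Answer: -306923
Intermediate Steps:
k(X) = 341 + X + X**2 (k(X) = (X + X**2) + 341 = 341 + X + X**2)
-311424 + k(-10 + P(-3, -5)*(-5)) = -311424 + (341 + (-10 + (6 - 1*(-5))*(-5)) + (-10 + (6 - 1*(-5))*(-5))**2) = -311424 + (341 + (-10 + (6 + 5)*(-5)) + (-10 + (6 + 5)*(-5))**2) = -311424 + (341 + (-10 + 11*(-5)) + (-10 + 11*(-5))**2) = -311424 + (341 + (-10 - 55) + (-10 - 55)**2) = -311424 + (341 - 65 + (-65)**2) = -311424 + (341 - 65 + 4225) = -311424 + 4501 = -306923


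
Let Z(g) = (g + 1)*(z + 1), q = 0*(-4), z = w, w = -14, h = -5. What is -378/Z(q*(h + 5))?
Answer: 378/13 ≈ 29.077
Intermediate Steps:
z = -14
q = 0
Z(g) = -13 - 13*g (Z(g) = (g + 1)*(-14 + 1) = (1 + g)*(-13) = -13 - 13*g)
-378/Z(q*(h + 5)) = -378/(-13 - 0*(-5 + 5)) = -378/(-13 - 0*0) = -378/(-13 - 13*0) = -378/(-13 + 0) = -378/(-13) = -378*(-1/13) = 378/13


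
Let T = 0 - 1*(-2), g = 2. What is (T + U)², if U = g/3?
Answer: 64/9 ≈ 7.1111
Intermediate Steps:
U = ⅔ (U = 2/3 = 2*(⅓) = ⅔ ≈ 0.66667)
T = 2 (T = 0 + 2 = 2)
(T + U)² = (2 + ⅔)² = (8/3)² = 64/9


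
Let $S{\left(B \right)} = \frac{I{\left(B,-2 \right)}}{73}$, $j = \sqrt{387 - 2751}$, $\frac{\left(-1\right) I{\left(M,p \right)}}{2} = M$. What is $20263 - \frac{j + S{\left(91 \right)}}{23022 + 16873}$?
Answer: $\frac{59012644287}{2912335} - \frac{2 i \sqrt{591}}{39895} \approx 20263.0 - 0.0012187 i$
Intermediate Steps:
$I{\left(M,p \right)} = - 2 M$
$j = 2 i \sqrt{591}$ ($j = \sqrt{-2364} = 2 i \sqrt{591} \approx 48.621 i$)
$S{\left(B \right)} = - \frac{2 B}{73}$ ($S{\left(B \right)} = \frac{\left(-2\right) B}{73} = - 2 B \frac{1}{73} = - \frac{2 B}{73}$)
$20263 - \frac{j + S{\left(91 \right)}}{23022 + 16873} = 20263 - \frac{2 i \sqrt{591} - \frac{182}{73}}{23022 + 16873} = 20263 - \frac{2 i \sqrt{591} - \frac{182}{73}}{39895} = 20263 - \left(- \frac{182}{73} + 2 i \sqrt{591}\right) \frac{1}{39895} = 20263 - \left(- \frac{182}{2912335} + \frac{2 i \sqrt{591}}{39895}\right) = 20263 + \left(\frac{182}{2912335} - \frac{2 i \sqrt{591}}{39895}\right) = \frac{59012644287}{2912335} - \frac{2 i \sqrt{591}}{39895}$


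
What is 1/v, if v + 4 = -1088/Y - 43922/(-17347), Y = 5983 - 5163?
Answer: -3556135/9938914 ≈ -0.35780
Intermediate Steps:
Y = 820
v = -9938914/3556135 (v = -4 + (-1088/820 - 43922/(-17347)) = -4 + (-1088*1/820 - 43922*(-1/17347)) = -4 + (-272/205 + 43922/17347) = -4 + 4285626/3556135 = -9938914/3556135 ≈ -2.7949)
1/v = 1/(-9938914/3556135) = -3556135/9938914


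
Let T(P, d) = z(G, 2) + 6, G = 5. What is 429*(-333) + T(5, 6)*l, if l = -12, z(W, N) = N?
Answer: -142953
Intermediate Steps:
T(P, d) = 8 (T(P, d) = 2 + 6 = 8)
429*(-333) + T(5, 6)*l = 429*(-333) + 8*(-12) = -142857 - 96 = -142953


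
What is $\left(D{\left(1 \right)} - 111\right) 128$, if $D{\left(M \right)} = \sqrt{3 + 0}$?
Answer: $-14208 + 128 \sqrt{3} \approx -13986.0$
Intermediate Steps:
$D{\left(M \right)} = \sqrt{3}$
$\left(D{\left(1 \right)} - 111\right) 128 = \left(\sqrt{3} - 111\right) 128 = \left(-111 + \sqrt{3}\right) 128 = -14208 + 128 \sqrt{3}$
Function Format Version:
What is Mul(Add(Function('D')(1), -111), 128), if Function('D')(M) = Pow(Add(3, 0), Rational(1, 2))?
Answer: Add(-14208, Mul(128, Pow(3, Rational(1, 2)))) ≈ -13986.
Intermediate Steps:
Function('D')(M) = Pow(3, Rational(1, 2))
Mul(Add(Function('D')(1), -111), 128) = Mul(Add(Pow(3, Rational(1, 2)), -111), 128) = Mul(Add(-111, Pow(3, Rational(1, 2))), 128) = Add(-14208, Mul(128, Pow(3, Rational(1, 2))))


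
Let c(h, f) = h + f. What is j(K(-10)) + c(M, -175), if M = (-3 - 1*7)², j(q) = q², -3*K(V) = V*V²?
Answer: 999325/9 ≈ 1.1104e+5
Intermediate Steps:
K(V) = -V³/3 (K(V) = -V*V²/3 = -V³/3)
M = 100 (M = (-3 - 7)² = (-10)² = 100)
c(h, f) = f + h
j(K(-10)) + c(M, -175) = (-⅓*(-10)³)² + (-175 + 100) = (-⅓*(-1000))² - 75 = (1000/3)² - 75 = 1000000/9 - 75 = 999325/9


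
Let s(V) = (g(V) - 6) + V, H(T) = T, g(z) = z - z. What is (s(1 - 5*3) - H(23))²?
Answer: 1849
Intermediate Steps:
g(z) = 0
s(V) = -6 + V (s(V) = (0 - 6) + V = -6 + V)
(s(1 - 5*3) - H(23))² = ((-6 + (1 - 5*3)) - 1*23)² = ((-6 + (1 - 15)) - 23)² = ((-6 - 14) - 23)² = (-20 - 23)² = (-43)² = 1849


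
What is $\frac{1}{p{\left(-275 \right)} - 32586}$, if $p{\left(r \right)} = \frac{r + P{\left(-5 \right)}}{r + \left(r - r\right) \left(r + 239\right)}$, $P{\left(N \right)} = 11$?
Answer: $- \frac{25}{814626} \approx -3.0689 \cdot 10^{-5}$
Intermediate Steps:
$p{\left(r \right)} = \frac{11 + r}{r}$ ($p{\left(r \right)} = \frac{r + 11}{r + \left(r - r\right) \left(r + 239\right)} = \frac{11 + r}{r + 0 \left(239 + r\right)} = \frac{11 + r}{r + 0} = \frac{11 + r}{r}$)
$\frac{1}{p{\left(-275 \right)} - 32586} = \frac{1}{\frac{11 - 275}{-275} - 32586} = \frac{1}{\left(- \frac{1}{275}\right) \left(-264\right) - 32586} = \frac{1}{\frac{24}{25} - 32586} = \frac{1}{- \frac{814626}{25}} = - \frac{25}{814626}$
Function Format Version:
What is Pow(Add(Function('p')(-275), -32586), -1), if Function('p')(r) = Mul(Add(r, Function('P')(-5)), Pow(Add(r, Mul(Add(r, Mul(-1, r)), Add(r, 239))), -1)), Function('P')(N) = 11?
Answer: Rational(-25, 814626) ≈ -3.0689e-5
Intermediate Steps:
Function('p')(r) = Mul(Pow(r, -1), Add(11, r)) (Function('p')(r) = Mul(Add(r, 11), Pow(Add(r, Mul(Add(r, Mul(-1, r)), Add(r, 239))), -1)) = Mul(Add(11, r), Pow(Add(r, Mul(0, Add(239, r))), -1)) = Mul(Add(11, r), Pow(Add(r, 0), -1)) = Mul(Add(11, r), Pow(r, -1)) = Mul(Pow(r, -1), Add(11, r)))
Pow(Add(Function('p')(-275), -32586), -1) = Pow(Add(Mul(Pow(-275, -1), Add(11, -275)), -32586), -1) = Pow(Add(Mul(Rational(-1, 275), -264), -32586), -1) = Pow(Add(Rational(24, 25), -32586), -1) = Pow(Rational(-814626, 25), -1) = Rational(-25, 814626)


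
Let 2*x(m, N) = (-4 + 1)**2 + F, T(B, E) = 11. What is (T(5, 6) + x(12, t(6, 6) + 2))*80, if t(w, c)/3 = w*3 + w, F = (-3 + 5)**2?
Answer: 1400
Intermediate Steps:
F = 4 (F = 2**2 = 4)
t(w, c) = 12*w (t(w, c) = 3*(w*3 + w) = 3*(3*w + w) = 3*(4*w) = 12*w)
x(m, N) = 13/2 (x(m, N) = ((-4 + 1)**2 + 4)/2 = ((-3)**2 + 4)/2 = (9 + 4)/2 = (1/2)*13 = 13/2)
(T(5, 6) + x(12, t(6, 6) + 2))*80 = (11 + 13/2)*80 = (35/2)*80 = 1400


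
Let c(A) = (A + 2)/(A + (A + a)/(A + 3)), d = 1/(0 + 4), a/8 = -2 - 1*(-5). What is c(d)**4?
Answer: 187388721/25856961601 ≈ 0.0072471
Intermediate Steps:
a = 24 (a = 8*(-2 - 1*(-5)) = 8*(-2 + 5) = 8*3 = 24)
d = 1/4 ≈ 0.25000
c(A) = (2 + A)/(A + (24 + A)/(3 + A)) (c(A) = (A + 2)/(A + (A + 24)/(A + 3)) = (2 + A)/(A + (24 + A)/(3 + A)))
c(d)**4 = ((6 + (1/4)**2 + 5*(1/4))/(24 + (1/4)**2 + 4*(1/4)))**4 = ((6 + 1/16 + 5/4)/(24 + 1/16 + 1))**4 = ((117/16)/(401/16))**4 = ((16/401)*(117/16))**4 = (117/401)**4 = 187388721/25856961601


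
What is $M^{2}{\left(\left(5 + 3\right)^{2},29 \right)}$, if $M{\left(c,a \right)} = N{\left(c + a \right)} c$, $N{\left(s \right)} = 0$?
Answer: $0$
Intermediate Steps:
$M{\left(c,a \right)} = 0$ ($M{\left(c,a \right)} = 0 c = 0$)
$M^{2}{\left(\left(5 + 3\right)^{2},29 \right)} = 0^{2} = 0$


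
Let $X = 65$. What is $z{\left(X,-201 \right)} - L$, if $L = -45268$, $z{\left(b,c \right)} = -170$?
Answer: $45098$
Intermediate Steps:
$z{\left(X,-201 \right)} - L = -170 - -45268 = -170 + 45268 = 45098$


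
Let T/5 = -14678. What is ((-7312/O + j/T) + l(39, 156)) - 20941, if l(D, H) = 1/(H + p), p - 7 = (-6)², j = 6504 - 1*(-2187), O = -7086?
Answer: -1083526367144887/51744133230 ≈ -20940.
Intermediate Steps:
j = 8691 (j = 6504 + 2187 = 8691)
p = 43 (p = 7 + (-6)² = 7 + 36 = 43)
l(D, H) = 1/(43 + H) (l(D, H) = 1/(H + 43) = 1/(43 + H))
T = -73390 (T = 5*(-14678) = -73390)
((-7312/O + j/T) + l(39, 156)) - 20941 = ((-7312/(-7086) + 8691/(-73390)) + 1/(43 + 156)) - 20941 = ((-7312*(-1/7086) + 8691*(-1/73390)) + 1/199) - 20941 = ((3656/3543 - 8691/73390) + 1/199) - 20941 = (237521627/260020770 + 1/199) - 20941 = 47526824543/51744133230 - 20941 = -1083526367144887/51744133230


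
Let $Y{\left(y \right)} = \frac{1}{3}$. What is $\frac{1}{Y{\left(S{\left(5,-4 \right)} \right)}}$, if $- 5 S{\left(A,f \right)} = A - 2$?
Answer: $3$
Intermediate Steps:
$S{\left(A,f \right)} = \frac{2}{5} - \frac{A}{5}$ ($S{\left(A,f \right)} = - \frac{A - 2}{5} = - \frac{-2 + A}{5} = \frac{2}{5} - \frac{A}{5}$)
$Y{\left(y \right)} = \frac{1}{3}$
$\frac{1}{Y{\left(S{\left(5,-4 \right)} \right)}} = \frac{1}{\frac{1}{3}} = 3$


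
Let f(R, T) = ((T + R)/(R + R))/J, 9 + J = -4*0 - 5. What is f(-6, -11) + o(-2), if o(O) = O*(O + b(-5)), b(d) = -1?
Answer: 991/168 ≈ 5.8988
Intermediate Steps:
J = -14 (J = -9 + (-4*0 - 5) = -9 + (0 - 5) = -9 - 5 = -14)
o(O) = O*(-1 + O) (o(O) = O*(O - 1) = O*(-1 + O))
f(R, T) = -(R + T)/(28*R) (f(R, T) = ((T + R)/(R + R))/(-14) = ((R + T)/((2*R)))*(-1/14) = ((R + T)*(1/(2*R)))*(-1/14) = ((R + T)/(2*R))*(-1/14) = -(R + T)/(28*R))
f(-6, -11) + o(-2) = (1/28)*(-1*(-6) - 1*(-11))/(-6) - 2*(-1 - 2) = (1/28)*(-⅙)*(6 + 11) - 2*(-3) = (1/28)*(-⅙)*17 + 6 = -17/168 + 6 = 991/168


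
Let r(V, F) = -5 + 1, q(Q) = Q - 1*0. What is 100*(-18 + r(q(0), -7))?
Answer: -2200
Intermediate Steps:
q(Q) = Q (q(Q) = Q + 0 = Q)
r(V, F) = -4
100*(-18 + r(q(0), -7)) = 100*(-18 - 4) = 100*(-22) = -2200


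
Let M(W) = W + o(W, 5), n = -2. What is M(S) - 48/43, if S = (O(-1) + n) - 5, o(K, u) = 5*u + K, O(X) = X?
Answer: 339/43 ≈ 7.8837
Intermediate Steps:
o(K, u) = K + 5*u
S = -8 (S = (-1 - 2) - 5 = -3 - 5 = -8)
M(W) = 25 + 2*W (M(W) = W + (W + 5*5) = W + (W + 25) = W + (25 + W) = 25 + 2*W)
M(S) - 48/43 = (25 + 2*(-8)) - 48/43 = (25 - 16) + (1/43)*(-48) = 9 - 48/43 = 339/43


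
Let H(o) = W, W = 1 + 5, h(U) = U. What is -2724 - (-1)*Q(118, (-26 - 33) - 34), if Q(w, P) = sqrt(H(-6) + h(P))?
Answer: -2724 + I*sqrt(87) ≈ -2724.0 + 9.3274*I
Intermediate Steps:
W = 6
H(o) = 6
Q(w, P) = sqrt(6 + P)
-2724 - (-1)*Q(118, (-26 - 33) - 34) = -2724 - (-1)*sqrt(6 + ((-26 - 33) - 34)) = -2724 - (-1)*sqrt(6 + (-59 - 34)) = -2724 - (-1)*sqrt(6 - 93) = -2724 - (-1)*sqrt(-87) = -2724 - (-1)*I*sqrt(87) = -2724 + I*sqrt(87)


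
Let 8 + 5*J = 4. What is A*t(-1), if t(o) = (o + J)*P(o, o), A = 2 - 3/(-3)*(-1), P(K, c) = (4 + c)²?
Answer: -81/5 ≈ -16.200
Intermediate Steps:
J = -⅘ (J = -8/5 + (⅕)*4 = -8/5 + ⅘ = -⅘ ≈ -0.80000)
A = 1 (A = 2 - 3*(-⅓)*(-1) = 2 + 1*(-1) = 2 - 1 = 1)
t(o) = (4 + o)²*(-⅘ + o) (t(o) = (o - ⅘)*(4 + o)² = (-⅘ + o)*(4 + o)² = (4 + o)²*(-⅘ + o))
A*t(-1) = 1*((4 - 1)²*(-⅘ - 1)) = 1*(3²*(-9/5)) = 1*(9*(-9/5)) = 1*(-81/5) = -81/5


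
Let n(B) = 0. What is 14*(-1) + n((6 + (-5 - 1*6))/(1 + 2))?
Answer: -14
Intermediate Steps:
14*(-1) + n((6 + (-5 - 1*6))/(1 + 2)) = 14*(-1) + 0 = -14 + 0 = -14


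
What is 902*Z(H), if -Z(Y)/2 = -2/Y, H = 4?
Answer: 902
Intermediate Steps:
Z(Y) = 4/Y (Z(Y) = -(-4)/Y = 4/Y)
902*Z(H) = 902*(4/4) = 902*(4*(¼)) = 902*1 = 902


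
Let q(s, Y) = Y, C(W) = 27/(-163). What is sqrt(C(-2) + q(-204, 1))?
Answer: 2*sqrt(5542)/163 ≈ 0.91343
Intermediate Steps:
C(W) = -27/163 (C(W) = 27*(-1/163) = -27/163)
sqrt(C(-2) + q(-204, 1)) = sqrt(-27/163 + 1) = sqrt(136/163) = 2*sqrt(5542)/163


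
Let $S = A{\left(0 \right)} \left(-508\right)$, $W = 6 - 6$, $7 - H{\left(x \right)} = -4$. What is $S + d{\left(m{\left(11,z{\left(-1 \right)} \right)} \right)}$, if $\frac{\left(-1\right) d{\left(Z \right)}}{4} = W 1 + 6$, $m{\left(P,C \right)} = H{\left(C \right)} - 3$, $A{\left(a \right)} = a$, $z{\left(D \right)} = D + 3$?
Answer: $-24$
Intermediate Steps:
$H{\left(x \right)} = 11$ ($H{\left(x \right)} = 7 - -4 = 7 + 4 = 11$)
$z{\left(D \right)} = 3 + D$
$W = 0$ ($W = 6 - 6 = 0$)
$m{\left(P,C \right)} = 8$ ($m{\left(P,C \right)} = 11 - 3 = 8$)
$S = 0$ ($S = 0 \left(-508\right) = 0$)
$d{\left(Z \right)} = -24$ ($d{\left(Z \right)} = - 4 \left(0 \cdot 1 + 6\right) = - 4 \left(0 + 6\right) = \left(-4\right) 6 = -24$)
$S + d{\left(m{\left(11,z{\left(-1 \right)} \right)} \right)} = 0 - 24 = -24$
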